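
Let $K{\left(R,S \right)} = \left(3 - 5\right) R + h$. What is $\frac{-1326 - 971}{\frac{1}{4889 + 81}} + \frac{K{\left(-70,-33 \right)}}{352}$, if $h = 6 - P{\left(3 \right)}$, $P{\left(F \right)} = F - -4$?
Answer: $- \frac{4018463541}{352} \approx -1.1416 \cdot 10^{7}$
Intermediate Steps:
$P{\left(F \right)} = 4 + F$ ($P{\left(F \right)} = F + 4 = 4 + F$)
$h = -1$ ($h = 6 - \left(4 + 3\right) = 6 - 7 = -1$)
$K{\left(R,S \right)} = -1 - 2 R$ ($K{\left(R,S \right)} = \left(3 - 5\right) R - 1 = - 2 R - 1 = -1 - 2 R$)
$\frac{-1326 - 971}{\frac{1}{4889 + 81}} + \frac{K{\left(-70,-33 \right)}}{352} = \frac{-1326 - 971}{\frac{1}{4889 + 81}} + \frac{-1 - -140}{352} = \frac{-1326 - 971}{\frac{1}{4970}} + \left(-1 + 140\right) \frac{1}{352} = - 2297 \frac{1}{\frac{1}{4970}} + 139 \cdot \frac{1}{352} = \left(-2297\right) 4970 + \frac{139}{352} = -11416090 + \frac{139}{352} = - \frac{4018463541}{352}$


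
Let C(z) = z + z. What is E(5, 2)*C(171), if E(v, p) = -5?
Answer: -1710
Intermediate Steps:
C(z) = 2*z
E(5, 2)*C(171) = -10*171 = -5*342 = -1710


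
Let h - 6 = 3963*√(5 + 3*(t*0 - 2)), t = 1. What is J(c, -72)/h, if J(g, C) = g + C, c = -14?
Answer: -172/5235135 + 113606*I/5235135 ≈ -3.2855e-5 + 0.021701*I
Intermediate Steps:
h = 6 + 3963*I (h = 6 + 3963*√(5 + 3*(1*0 - 2)) = 6 + 3963*√(5 + 3*(0 - 2)) = 6 + 3963*√(5 + 3*(-2)) = 6 + 3963*√(5 - 6) = 6 + 3963*√(-1) = 6 + 3963*I ≈ 6.0 + 3963.0*I)
J(g, C) = C + g
J(c, -72)/h = (-72 - 14)/(6 + 3963*I) = -86*(6 - 3963*I)/15705405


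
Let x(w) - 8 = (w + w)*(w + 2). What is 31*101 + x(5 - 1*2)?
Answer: 3169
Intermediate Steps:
x(w) = 8 + 2*w*(2 + w) (x(w) = 8 + (w + w)*(w + 2) = 8 + (2*w)*(2 + w) = 8 + 2*w*(2 + w))
31*101 + x(5 - 1*2) = 31*101 + (8 + 2*(5 - 1*2)² + 4*(5 - 1*2)) = 3131 + (8 + 2*(5 - 2)² + 4*(5 - 2)) = 3131 + (8 + 2*3² + 4*3) = 3131 + (8 + 2*9 + 12) = 3131 + (8 + 18 + 12) = 3131 + 38 = 3169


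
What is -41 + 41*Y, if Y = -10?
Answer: -451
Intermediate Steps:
-41 + 41*Y = -41 + 41*(-10) = -41 - 410 = -451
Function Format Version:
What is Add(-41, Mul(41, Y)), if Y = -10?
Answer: -451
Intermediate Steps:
Add(-41, Mul(41, Y)) = Add(-41, Mul(41, -10)) = Add(-41, -410) = -451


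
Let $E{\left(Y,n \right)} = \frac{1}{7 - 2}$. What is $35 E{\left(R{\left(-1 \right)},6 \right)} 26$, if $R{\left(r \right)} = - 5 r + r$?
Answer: $182$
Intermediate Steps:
$R{\left(r \right)} = - 4 r$
$E{\left(Y,n \right)} = \frac{1}{5}$
$35 E{\left(R{\left(-1 \right)},6 \right)} 26 = 35 \cdot \frac{1}{5} \cdot 26 = 7 \cdot 26 = 182$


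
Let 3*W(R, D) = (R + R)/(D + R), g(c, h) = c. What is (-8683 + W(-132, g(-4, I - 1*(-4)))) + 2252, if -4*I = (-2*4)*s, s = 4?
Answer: -109316/17 ≈ -6430.4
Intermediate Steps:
I = 8 (I = -(-2*4)*4/4 = -(-2)*4 = -¼*(-32) = 8)
W(R, D) = 2*R/(3*(D + R)) (W(R, D) = ((R + R)/(D + R))/3 = ((2*R)/(D + R))/3 = (2*R/(D + R))/3 = 2*R/(3*(D + R)))
(-8683 + W(-132, g(-4, I - 1*(-4)))) + 2252 = (-8683 + (⅔)*(-132)/(-4 - 132)) + 2252 = (-8683 + (⅔)*(-132)/(-136)) + 2252 = (-8683 + (⅔)*(-132)*(-1/136)) + 2252 = (-8683 + 11/17) + 2252 = -147600/17 + 2252 = -109316/17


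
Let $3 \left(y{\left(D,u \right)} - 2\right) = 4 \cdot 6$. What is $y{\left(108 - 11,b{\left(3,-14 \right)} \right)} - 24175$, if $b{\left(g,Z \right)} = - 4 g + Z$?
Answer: $-24165$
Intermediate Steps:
$b{\left(g,Z \right)} = Z - 4 g$
$y{\left(D,u \right)} = 10$ ($y{\left(D,u \right)} = 2 + \frac{4 \cdot 6}{3} = 2 + \frac{1}{3} \cdot 24 = 2 + 8 = 10$)
$y{\left(108 - 11,b{\left(3,-14 \right)} \right)} - 24175 = 10 - 24175 = -24165$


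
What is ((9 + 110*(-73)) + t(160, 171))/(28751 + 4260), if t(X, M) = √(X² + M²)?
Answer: -8021/33011 + √54841/33011 ≈ -0.23589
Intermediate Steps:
t(X, M) = √(M² + X²)
((9 + 110*(-73)) + t(160, 171))/(28751 + 4260) = ((9 + 110*(-73)) + √(171² + 160²))/(28751 + 4260) = ((9 - 8030) + √(29241 + 25600))/33011 = (-8021 + √54841)*(1/33011) = -8021/33011 + √54841/33011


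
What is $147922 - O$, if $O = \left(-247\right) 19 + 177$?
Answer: $152438$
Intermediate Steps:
$O = -4516$ ($O = -4693 + 177 = -4516$)
$147922 - O = 147922 - -4516 = 147922 + 4516 = 152438$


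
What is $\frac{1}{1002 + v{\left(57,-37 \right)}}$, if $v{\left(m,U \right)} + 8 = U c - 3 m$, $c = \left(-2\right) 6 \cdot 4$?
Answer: $\frac{1}{2599} \approx 0.00038476$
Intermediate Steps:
$c = -48$ ($c = \left(-12\right) 4 = -48$)
$v{\left(m,U \right)} = -8 - 48 U - 3 m$ ($v{\left(m,U \right)} = -8 + \left(U \left(-48\right) - 3 m\right) = -8 - \left(3 m + 48 U\right) = -8 - 48 U - 3 m$)
$\frac{1}{1002 + v{\left(57,-37 \right)}} = \frac{1}{1002 - -1597} = \frac{1}{1002 + 1597} = \frac{1}{2599}$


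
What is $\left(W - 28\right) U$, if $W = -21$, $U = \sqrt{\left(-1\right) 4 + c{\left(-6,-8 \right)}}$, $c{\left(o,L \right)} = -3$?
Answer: $- 49 i \sqrt{7} \approx - 129.64 i$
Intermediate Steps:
$U = i \sqrt{7}$ ($U = \sqrt{\left(-1\right) 4 - 3} = \sqrt{-4 - 3} = \sqrt{-7} = i \sqrt{7} \approx 2.6458 i$)
$\left(W - 28\right) U = \left(-21 - 28\right) i \sqrt{7} = - 49 i \sqrt{7}$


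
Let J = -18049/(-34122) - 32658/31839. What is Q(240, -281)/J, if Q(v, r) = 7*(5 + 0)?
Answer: -2534957502/35979611 ≈ -70.455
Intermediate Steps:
Q(v, r) = 35 (Q(v, r) = 7*5 = 35)
J = -179898055/362136786 (J = -18049*(-1/34122) - 32658*1/31839 = 18049/34122 - 10886/10613 = -179898055/362136786 ≈ -0.49677)
Q(240, -281)/J = 35/(-179898055/362136786) = 35*(-362136786/179898055) = -2534957502/35979611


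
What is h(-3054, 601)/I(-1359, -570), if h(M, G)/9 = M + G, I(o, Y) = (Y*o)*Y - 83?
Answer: 22077/441539183 ≈ 5.0000e-5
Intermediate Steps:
I(o, Y) = -83 + o*Y² (I(o, Y) = o*Y² - 83 = -83 + o*Y²)
h(M, G) = 9*G + 9*M (h(M, G) = 9*(M + G) = 9*(G + M) = 9*G + 9*M)
h(-3054, 601)/I(-1359, -570) = (9*601 + 9*(-3054))/(-83 - 1359*(-570)²) = (5409 - 27486)/(-83 - 1359*324900) = -22077/(-83 - 441539100) = -22077/(-441539183) = -22077*(-1/441539183) = 22077/441539183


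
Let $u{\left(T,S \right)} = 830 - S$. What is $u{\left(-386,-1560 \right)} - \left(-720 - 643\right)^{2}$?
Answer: $-1855379$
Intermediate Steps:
$u{\left(-386,-1560 \right)} - \left(-720 - 643\right)^{2} = \left(830 - -1560\right) - \left(-720 - 643\right)^{2} = \left(830 + 1560\right) - \left(-1363\right)^{2} = 2390 - 1857769 = -1855379$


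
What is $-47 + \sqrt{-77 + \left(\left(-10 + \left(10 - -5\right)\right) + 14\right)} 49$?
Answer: $-47 + 49 i \sqrt{58} \approx -47.0 + 373.17 i$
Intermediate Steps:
$-47 + \sqrt{-77 + \left(\left(-10 + \left(10 - -5\right)\right) + 14\right)} 49 = -47 + \sqrt{-77 + \left(\left(-10 + \left(10 + 5\right)\right) + 14\right)} 49 = -47 + \sqrt{-77 + \left(\left(-10 + 15\right) + 14\right)} 49 = -47 + \sqrt{-77 + \left(5 + 14\right)} 49 = -47 + \sqrt{-77 + 19} \cdot 49 = -47 + \sqrt{-58} \cdot 49 = -47 + i \sqrt{58} \cdot 49 = -47 + 49 i \sqrt{58}$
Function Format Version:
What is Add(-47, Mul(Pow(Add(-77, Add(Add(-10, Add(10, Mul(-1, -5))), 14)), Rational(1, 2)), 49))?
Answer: Add(-47, Mul(49, I, Pow(58, Rational(1, 2)))) ≈ Add(-47.000, Mul(373.17, I))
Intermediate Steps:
Add(-47, Mul(Pow(Add(-77, Add(Add(-10, Add(10, Mul(-1, -5))), 14)), Rational(1, 2)), 49)) = Add(-47, Mul(Pow(Add(-77, Add(Add(-10, Add(10, 5)), 14)), Rational(1, 2)), 49)) = Add(-47, Mul(Pow(Add(-77, Add(Add(-10, 15), 14)), Rational(1, 2)), 49)) = Add(-47, Mul(Pow(Add(-77, Add(5, 14)), Rational(1, 2)), 49)) = Add(-47, Mul(Pow(Add(-77, 19), Rational(1, 2)), 49)) = Add(-47, Mul(Pow(-58, Rational(1, 2)), 49)) = Add(-47, Mul(Mul(I, Pow(58, Rational(1, 2))), 49)) = Add(-47, Mul(49, I, Pow(58, Rational(1, 2))))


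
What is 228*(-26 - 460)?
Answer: -110808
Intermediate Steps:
228*(-26 - 460) = 228*(-486) = -110808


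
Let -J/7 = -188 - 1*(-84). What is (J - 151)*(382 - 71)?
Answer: 179447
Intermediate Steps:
J = 728 (J = -7*(-188 - 1*(-84)) = -7*(-188 + 84) = -7*(-104) = 728)
(J - 151)*(382 - 71) = (728 - 151)*(382 - 71) = 577*311 = 179447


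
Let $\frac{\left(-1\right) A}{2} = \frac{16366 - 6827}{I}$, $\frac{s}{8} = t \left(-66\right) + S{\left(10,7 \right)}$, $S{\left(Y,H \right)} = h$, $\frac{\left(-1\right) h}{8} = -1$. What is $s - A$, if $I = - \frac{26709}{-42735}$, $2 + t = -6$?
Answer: $\frac{309942174}{8903} \approx 34813.0$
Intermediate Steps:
$t = -8$ ($t = -2 - 6 = -8$)
$h = 8$ ($h = \left(-8\right) \left(-1\right) = 8$)
$S{\left(Y,H \right)} = 8$
$s = 4288$ ($s = 8 \left(\left(-8\right) \left(-66\right) + 8\right) = 8 \left(528 + 8\right) = 8 \cdot 536 = 4288$)
$I = \frac{8903}{14245}$ ($I = \left(-26709\right) \left(- \frac{1}{42735}\right) = \frac{8903}{14245} \approx 0.62499$)
$A = - \frac{271766110}{8903}$ ($A = - 2 \frac{16366 - 6827}{\frac{8903}{14245}} = - 2 \cdot 9539 \cdot \frac{14245}{8903} = \left(-2\right) \frac{135883055}{8903} = - \frac{271766110}{8903} \approx -30525.0$)
$s - A = 4288 - - \frac{271766110}{8903} = 4288 + \frac{271766110}{8903} = \frac{309942174}{8903}$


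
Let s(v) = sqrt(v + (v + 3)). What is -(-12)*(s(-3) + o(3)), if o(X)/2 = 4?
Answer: 96 + 12*I*sqrt(3) ≈ 96.0 + 20.785*I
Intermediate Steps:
o(X) = 8 (o(X) = 2*4 = 8)
s(v) = sqrt(3 + 2*v) (s(v) = sqrt(v + (3 + v)) = sqrt(3 + 2*v))
-(-12)*(s(-3) + o(3)) = -(-12)*(sqrt(3 + 2*(-3)) + 8) = -(-12)*(sqrt(3 - 6) + 8) = -(-12)*(sqrt(-3) + 8) = -(-12)*(I*sqrt(3) + 8) = -(-12)*(8 + I*sqrt(3)) = -(-96 - 12*I*sqrt(3)) = 96 + 12*I*sqrt(3)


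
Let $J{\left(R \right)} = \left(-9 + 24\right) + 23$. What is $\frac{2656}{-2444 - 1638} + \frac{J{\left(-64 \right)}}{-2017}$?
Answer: $- \frac{2756134}{4116697} \approx -0.6695$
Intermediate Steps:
$J{\left(R \right)} = 38$ ($J{\left(R \right)} = 15 + 23 = 38$)
$\frac{2656}{-2444 - 1638} + \frac{J{\left(-64 \right)}}{-2017} = \frac{2656}{-2444 - 1638} + \frac{38}{-2017} = \frac{2656}{-2444 - 1638} + 38 \left(- \frac{1}{2017}\right) = \frac{2656}{-4082} - \frac{38}{2017} = 2656 \left(- \frac{1}{4082}\right) - \frac{38}{2017} = - \frac{1328}{2041} - \frac{38}{2017} = - \frac{2756134}{4116697}$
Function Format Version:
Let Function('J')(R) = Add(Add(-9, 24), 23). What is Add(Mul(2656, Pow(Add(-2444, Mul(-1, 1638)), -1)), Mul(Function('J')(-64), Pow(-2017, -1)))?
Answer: Rational(-2756134, 4116697) ≈ -0.66950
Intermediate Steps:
Function('J')(R) = 38 (Function('J')(R) = Add(15, 23) = 38)
Add(Mul(2656, Pow(Add(-2444, Mul(-1, 1638)), -1)), Mul(Function('J')(-64), Pow(-2017, -1))) = Add(Mul(2656, Pow(Add(-2444, Mul(-1, 1638)), -1)), Mul(38, Pow(-2017, -1))) = Add(Mul(2656, Pow(Add(-2444, -1638), -1)), Mul(38, Rational(-1, 2017))) = Add(Mul(2656, Pow(-4082, -1)), Rational(-38, 2017)) = Add(Mul(2656, Rational(-1, 4082)), Rational(-38, 2017)) = Add(Rational(-1328, 2041), Rational(-38, 2017)) = Rational(-2756134, 4116697)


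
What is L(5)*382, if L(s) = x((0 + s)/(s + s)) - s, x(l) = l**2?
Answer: -3629/2 ≈ -1814.5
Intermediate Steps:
L(s) = 1/4 - s (L(s) = ((0 + s)/(s + s))**2 - s = (s/((2*s)))**2 - s = (s*(1/(2*s)))**2 - s = (1/2)**2 - s = 1/4 - s)
L(5)*382 = (1/4 - 1*5)*382 = (1/4 - 5)*382 = -19/4*382 = -3629/2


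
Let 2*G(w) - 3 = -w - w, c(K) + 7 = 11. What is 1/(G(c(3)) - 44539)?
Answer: -2/89083 ≈ -2.2451e-5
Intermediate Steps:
c(K) = 4 (c(K) = -7 + 11 = 4)
G(w) = 3/2 - w (G(w) = 3/2 + (-w - w)/2 = 3/2 + (-2*w)/2 = 3/2 - w)
1/(G(c(3)) - 44539) = 1/((3/2 - 1*4) - 44539) = 1/((3/2 - 4) - 44539) = 1/(-5/2 - 44539) = 1/(-89083/2) = -2/89083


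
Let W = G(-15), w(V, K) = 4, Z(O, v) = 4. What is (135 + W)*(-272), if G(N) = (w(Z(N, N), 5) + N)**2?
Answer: -69632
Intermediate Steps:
G(N) = (4 + N)**2
W = 121 (W = (4 - 15)**2 = (-11)**2 = 121)
(135 + W)*(-272) = (135 + 121)*(-272) = 256*(-272) = -69632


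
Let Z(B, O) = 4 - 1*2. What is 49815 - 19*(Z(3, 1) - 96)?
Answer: 51601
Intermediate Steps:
Z(B, O) = 2 (Z(B, O) = 4 - 2 = 2)
49815 - 19*(Z(3, 1) - 96) = 49815 - 19*(2 - 96) = 49815 - 19*(-94) = 49815 + 1786 = 51601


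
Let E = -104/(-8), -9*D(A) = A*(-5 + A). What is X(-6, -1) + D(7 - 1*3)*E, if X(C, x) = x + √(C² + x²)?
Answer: 43/9 + √37 ≈ 10.861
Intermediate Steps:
D(A) = -A*(-5 + A)/9
E = 13 (E = -104*(-⅛) = 13)
X(-6, -1) + D(7 - 1*3)*E = (-1 + √((-6)² + (-1)²)) + ((7 - 1*3)*(5 - (7 - 1*3))/9)*13 = (-1 + √(36 + 1)) + ((7 - 3)*(5 - (7 - 3))/9)*13 = (-1 + √37) + ((⅑)*4*(5 - 1*4))*13 = (-1 + √37) + ((⅑)*4*(5 - 4))*13 = (-1 + √37) + ((⅑)*4*1)*13 = (-1 + √37) + (4/9)*13 = (-1 + √37) + 52/9 = 43/9 + √37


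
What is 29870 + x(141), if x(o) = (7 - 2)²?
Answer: 29895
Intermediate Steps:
x(o) = 25 (x(o) = 5² = 25)
29870 + x(141) = 29870 + 25 = 29895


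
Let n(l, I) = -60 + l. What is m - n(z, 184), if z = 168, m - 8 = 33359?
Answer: 33259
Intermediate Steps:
m = 33367 (m = 8 + 33359 = 33367)
m - n(z, 184) = 33367 - (-60 + 168) = 33367 - 1*108 = 33367 - 108 = 33259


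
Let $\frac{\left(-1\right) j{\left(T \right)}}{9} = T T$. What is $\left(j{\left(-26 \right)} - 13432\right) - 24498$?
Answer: $-44014$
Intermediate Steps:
$j{\left(T \right)} = - 9 T^{2}$ ($j{\left(T \right)} = - 9 T T = - 9 T^{2}$)
$\left(j{\left(-26 \right)} - 13432\right) - 24498 = \left(- 9 \left(-26\right)^{2} - 13432\right) - 24498 = \left(\left(-9\right) 676 - 13432\right) - 24498 = \left(-6084 - 13432\right) - 24498 = -19516 - 24498 = -44014$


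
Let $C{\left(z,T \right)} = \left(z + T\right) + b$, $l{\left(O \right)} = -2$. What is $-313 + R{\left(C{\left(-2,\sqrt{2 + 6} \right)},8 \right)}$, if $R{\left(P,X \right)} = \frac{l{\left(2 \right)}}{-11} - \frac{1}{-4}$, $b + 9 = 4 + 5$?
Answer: $- \frac{13753}{44} \approx -312.57$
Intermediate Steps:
$b = 0$ ($b = -9 + \left(4 + 5\right) = -9 + 9 = 0$)
$C{\left(z,T \right)} = T + z$ ($C{\left(z,T \right)} = \left(z + T\right) + 0 = \left(T + z\right) + 0 = T + z$)
$R{\left(P,X \right)} = \frac{19}{44}$ ($R{\left(P,X \right)} = - \frac{2}{-11} - \frac{1}{-4} = \left(-2\right) \left(- \frac{1}{11}\right) - - \frac{1}{4} = \frac{2}{11} + \frac{1}{4} = \frac{19}{44}$)
$-313 + R{\left(C{\left(-2,\sqrt{2 + 6} \right)},8 \right)} = -313 + \frac{19}{44} = - \frac{13753}{44}$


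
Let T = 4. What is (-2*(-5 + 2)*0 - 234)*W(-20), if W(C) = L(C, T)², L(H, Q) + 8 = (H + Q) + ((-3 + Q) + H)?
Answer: -432666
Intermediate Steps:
L(H, Q) = -11 + 2*H + 2*Q (L(H, Q) = -8 + ((H + Q) + ((-3 + Q) + H)) = -8 + ((H + Q) + (-3 + H + Q)) = -8 + (-3 + 2*H + 2*Q) = -11 + 2*H + 2*Q)
W(C) = (-3 + 2*C)² (W(C) = (-11 + 2*C + 2*4)² = (-11 + 2*C + 8)² = (-3 + 2*C)²)
(-2*(-5 + 2)*0 - 234)*W(-20) = (-2*(-5 + 2)*0 - 234)*(-3 + 2*(-20))² = (-2*(-3)*0 - 234)*(-3 - 40)² = (6*0 - 234)*(-43)² = (0 - 234)*1849 = -234*1849 = -432666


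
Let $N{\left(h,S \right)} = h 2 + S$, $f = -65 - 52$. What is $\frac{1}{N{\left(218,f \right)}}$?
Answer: $\frac{1}{319} \approx 0.0031348$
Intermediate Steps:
$f = -117$
$N{\left(h,S \right)} = S + 2 h$ ($N{\left(h,S \right)} = 2 h + S = S + 2 h$)
$\frac{1}{N{\left(218,f \right)}} = \frac{1}{-117 + 2 \cdot 218} = \frac{1}{-117 + 436} = \frac{1}{319}$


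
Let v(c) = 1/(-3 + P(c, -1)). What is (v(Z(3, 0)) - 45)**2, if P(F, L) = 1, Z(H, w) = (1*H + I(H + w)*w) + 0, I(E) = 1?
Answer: 8281/4 ≈ 2070.3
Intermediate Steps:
Z(H, w) = H + w (Z(H, w) = (1*H + 1*w) + 0 = (H + w) + 0 = H + w)
v(c) = -1/2 (v(c) = 1/(-3 + 1) = 1/(-2) = -1/2)
(v(Z(3, 0)) - 45)**2 = (-1/2 - 45)**2 = (-91/2)**2 = 8281/4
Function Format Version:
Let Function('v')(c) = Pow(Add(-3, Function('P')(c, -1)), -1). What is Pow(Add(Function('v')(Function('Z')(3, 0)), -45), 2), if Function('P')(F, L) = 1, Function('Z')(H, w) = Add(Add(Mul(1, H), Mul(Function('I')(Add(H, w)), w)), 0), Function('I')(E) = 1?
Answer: Rational(8281, 4) ≈ 2070.3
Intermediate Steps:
Function('Z')(H, w) = Add(H, w) (Function('Z')(H, w) = Add(Add(Mul(1, H), Mul(1, w)), 0) = Add(Add(H, w), 0) = Add(H, w))
Function('v')(c) = Rational(-1, 2) (Function('v')(c) = Pow(Add(-3, 1), -1) = Pow(-2, -1) = Rational(-1, 2))
Pow(Add(Function('v')(Function('Z')(3, 0)), -45), 2) = Pow(Add(Rational(-1, 2), -45), 2) = Pow(Rational(-91, 2), 2) = Rational(8281, 4)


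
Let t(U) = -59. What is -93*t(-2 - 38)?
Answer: 5487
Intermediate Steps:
-93*t(-2 - 38) = -93*(-59) = 5487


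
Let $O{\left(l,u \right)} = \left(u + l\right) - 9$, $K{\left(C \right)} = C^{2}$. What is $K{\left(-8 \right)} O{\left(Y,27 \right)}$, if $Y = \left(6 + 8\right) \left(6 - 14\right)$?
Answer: $-6016$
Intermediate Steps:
$Y = -112$ ($Y = 14 \left(-8\right) = -112$)
$O{\left(l,u \right)} = -9 + l + u$ ($O{\left(l,u \right)} = \left(l + u\right) - 9 = -9 + l + u$)
$K{\left(-8 \right)} O{\left(Y,27 \right)} = \left(-8\right)^{2} \left(-9 - 112 + 27\right) = 64 \left(-94\right) = -6016$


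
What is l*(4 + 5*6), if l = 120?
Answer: 4080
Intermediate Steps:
l*(4 + 5*6) = 120*(4 + 5*6) = 120*(4 + 30) = 120*34 = 4080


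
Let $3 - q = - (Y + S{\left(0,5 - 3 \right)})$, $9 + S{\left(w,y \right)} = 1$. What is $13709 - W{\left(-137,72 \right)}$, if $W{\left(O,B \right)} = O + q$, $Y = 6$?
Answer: $13845$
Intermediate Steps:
$S{\left(w,y \right)} = -8$ ($S{\left(w,y \right)} = -9 + 1 = -8$)
$q = 1$ ($q = 3 - - (6 - 8) = 3 - \left(-1\right) \left(-2\right) = 3 - 2 = 1$)
$W{\left(O,B \right)} = 1 + O$ ($W{\left(O,B \right)} = O + 1 = 1 + O$)
$13709 - W{\left(-137,72 \right)} = 13709 - \left(1 - 137\right) = 13709 - -136 = 13709 + 136 = 13845$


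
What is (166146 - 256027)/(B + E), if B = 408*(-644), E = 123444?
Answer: 89881/139308 ≈ 0.64520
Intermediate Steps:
B = -262752
(166146 - 256027)/(B + E) = (166146 - 256027)/(-262752 + 123444) = -89881/(-139308) = -89881*(-1/139308) = 89881/139308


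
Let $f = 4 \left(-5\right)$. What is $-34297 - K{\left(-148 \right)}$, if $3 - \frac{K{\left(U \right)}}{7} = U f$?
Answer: $-13598$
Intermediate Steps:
$f = -20$
$K{\left(U \right)} = 21 + 140 U$ ($K{\left(U \right)} = 21 - 7 U \left(-20\right) = 21 - 7 \left(- 20 U\right) = 21 + 140 U$)
$-34297 - K{\left(-148 \right)} = -34297 - \left(21 + 140 \left(-148\right)\right) = -34297 - \left(21 - 20720\right) = -34297 - -20699 = -34297 + 20699 = -13598$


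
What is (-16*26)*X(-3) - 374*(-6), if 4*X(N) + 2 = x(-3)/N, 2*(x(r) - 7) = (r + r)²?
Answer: 9956/3 ≈ 3318.7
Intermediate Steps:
x(r) = 7 + 2*r² (x(r) = 7 + (r + r)²/2 = 7 + (2*r)²/2 = 7 + (4*r²)/2 = 7 + 2*r²)
X(N) = -½ + 25/(4*N) (X(N) = -½ + ((7 + 2*(-3)²)/N)/4 = -½ + ((7 + 2*9)/N)/4 = -½ + ((7 + 18)/N)/4 = -½ + (25/N)/4 = -½ + 25/(4*N))
(-16*26)*X(-3) - 374*(-6) = (-16*26)*((¼)*(25 - 2*(-3))/(-3)) - 374*(-6) = -104*(-1)*(25 + 6)/3 + 2244 = -104*(-1)*31/3 + 2244 = -416*(-31/12) + 2244 = 3224/3 + 2244 = 9956/3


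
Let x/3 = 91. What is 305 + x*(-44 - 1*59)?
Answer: -27814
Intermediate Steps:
x = 273 (x = 3*91 = 273)
305 + x*(-44 - 1*59) = 305 + 273*(-44 - 1*59) = 305 + 273*(-44 - 59) = 305 + 273*(-103) = 305 - 28119 = -27814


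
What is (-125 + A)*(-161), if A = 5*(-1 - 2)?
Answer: 22540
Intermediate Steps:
A = -15 (A = 5*(-3) = -15)
(-125 + A)*(-161) = (-125 - 15)*(-161) = -140*(-161) = 22540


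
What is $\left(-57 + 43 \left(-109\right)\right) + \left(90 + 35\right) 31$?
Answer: $-869$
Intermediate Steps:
$\left(-57 + 43 \left(-109\right)\right) + \left(90 + 35\right) 31 = \left(-57 - 4687\right) + 125 \cdot 31 = -4744 + 3875 = -869$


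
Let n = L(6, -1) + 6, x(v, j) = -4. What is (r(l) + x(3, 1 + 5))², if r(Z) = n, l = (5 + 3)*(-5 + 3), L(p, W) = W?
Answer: 1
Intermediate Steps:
l = -16 (l = 8*(-2) = -16)
n = 5 (n = -1 + 6 = 5)
r(Z) = 5
(r(l) + x(3, 1 + 5))² = (5 - 4)² = 1² = 1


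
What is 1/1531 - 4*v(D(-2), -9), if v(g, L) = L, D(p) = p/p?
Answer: 55117/1531 ≈ 36.001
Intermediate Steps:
D(p) = 1
1/1531 - 4*v(D(-2), -9) = 1/1531 - 4*(-9) = 1/1531 + 36 = 55117/1531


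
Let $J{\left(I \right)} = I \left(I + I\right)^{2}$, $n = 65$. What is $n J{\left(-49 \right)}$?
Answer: $-30588740$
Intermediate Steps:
$J{\left(I \right)} = 4 I^{3}$ ($J{\left(I \right)} = I \left(2 I\right)^{2} = I 4 I^{2} = 4 I^{3}$)
$n J{\left(-49 \right)} = 65 \cdot 4 \left(-49\right)^{3} = 65 \cdot 4 \left(-117649\right) = 65 \left(-470596\right) = -30588740$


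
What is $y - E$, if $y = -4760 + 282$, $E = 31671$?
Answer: $-36149$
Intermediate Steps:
$y = -4478$
$y - E = -4478 - 31671 = -36149$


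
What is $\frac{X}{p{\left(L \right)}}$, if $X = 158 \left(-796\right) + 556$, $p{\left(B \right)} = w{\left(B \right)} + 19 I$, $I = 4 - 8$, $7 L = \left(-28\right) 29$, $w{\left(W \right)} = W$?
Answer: $\frac{31303}{48} \approx 652.15$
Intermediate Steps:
$L = -116$ ($L = \frac{\left(-28\right) 29}{7} = \frac{1}{7} \left(-812\right) = -116$)
$I = -4$
$p{\left(B \right)} = -76 + B$ ($p{\left(B \right)} = B + 19 \left(-4\right) = B - 76 = -76 + B$)
$X = -125212$ ($X = -125768 + 556 = -125212$)
$\frac{X}{p{\left(L \right)}} = - \frac{125212}{-76 - 116} = - \frac{125212}{-192} = \left(-125212\right) \left(- \frac{1}{192}\right) = \frac{31303}{48}$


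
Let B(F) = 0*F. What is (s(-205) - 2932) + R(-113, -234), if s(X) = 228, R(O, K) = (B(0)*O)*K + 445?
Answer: -2259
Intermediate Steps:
B(F) = 0
R(O, K) = 445 (R(O, K) = (0*O)*K + 445 = 0*K + 445 = 0 + 445 = 445)
(s(-205) - 2932) + R(-113, -234) = (228 - 2932) + 445 = -2704 + 445 = -2259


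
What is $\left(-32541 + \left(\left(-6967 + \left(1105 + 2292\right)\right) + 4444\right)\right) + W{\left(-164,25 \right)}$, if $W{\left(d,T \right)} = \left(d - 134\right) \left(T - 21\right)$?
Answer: $-32859$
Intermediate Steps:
$W{\left(d,T \right)} = \left(-134 + d\right) \left(-21 + T\right)$
$\left(-32541 + \left(\left(-6967 + \left(1105 + 2292\right)\right) + 4444\right)\right) + W{\left(-164,25 \right)} = \left(-32541 + \left(\left(-6967 + \left(1105 + 2292\right)\right) + 4444\right)\right) + \left(2814 - 3350 - -3444 + 25 \left(-164\right)\right) = \left(-32541 + \left(\left(-6967 + 3397\right) + 4444\right)\right) + \left(2814 - 3350 + 3444 - 4100\right) = \left(-32541 + \left(-3570 + 4444\right)\right) - 1192 = \left(-32541 + 874\right) - 1192 = -31667 - 1192 = -32859$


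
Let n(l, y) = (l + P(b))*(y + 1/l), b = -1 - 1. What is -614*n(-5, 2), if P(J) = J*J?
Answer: 5526/5 ≈ 1105.2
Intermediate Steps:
b = -2
P(J) = J²
n(l, y) = (4 + l)*(y + 1/l) (n(l, y) = (l + (-2)²)*(y + 1/l) = (l + 4)*(y + 1/l) = (4 + l)*(y + 1/l))
-614*n(-5, 2) = -614*(1 + 4*2 + 4/(-5) - 5*2) = -614*(1 + 8 + 4*(-⅕) - 10) = -614*(1 + 8 - ⅘ - 10) = -614*(-9/5) = 5526/5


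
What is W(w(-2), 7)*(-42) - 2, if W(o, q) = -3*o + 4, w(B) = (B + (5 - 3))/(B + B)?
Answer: -170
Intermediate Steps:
w(B) = (2 + B)/(2*B) (w(B) = (B + 2)/((2*B)) = (2 + B)*(1/(2*B)) = (2 + B)/(2*B))
W(o, q) = 4 - 3*o
W(w(-2), 7)*(-42) - 2 = (4 - 3*(2 - 2)/(2*(-2)))*(-42) - 2 = (4 - 3*(-1)*0/(2*2))*(-42) - 2 = (4 - 3*0)*(-42) - 2 = (4 + 0)*(-42) - 2 = 4*(-42) - 2 = -168 - 2 = -170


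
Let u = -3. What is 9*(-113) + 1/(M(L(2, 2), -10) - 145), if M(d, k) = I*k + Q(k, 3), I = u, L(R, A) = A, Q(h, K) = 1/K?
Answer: -349851/344 ≈ -1017.0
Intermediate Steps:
I = -3
M(d, k) = ⅓ - 3*k (M(d, k) = -3*k + 1/3 = -3*k + ⅓ = ⅓ - 3*k)
9*(-113) + 1/(M(L(2, 2), -10) - 145) = 9*(-113) + 1/((⅓ - 3*(-10)) - 145) = -1017 + 1/((⅓ + 30) - 145) = -1017 + 1/(91/3 - 145) = -1017 + 1/(-344/3) = -1017 - 3/344 = -349851/344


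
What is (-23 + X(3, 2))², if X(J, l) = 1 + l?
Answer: 400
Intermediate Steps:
(-23 + X(3, 2))² = (-23 + (1 + 2))² = (-23 + 3)² = (-20)² = 400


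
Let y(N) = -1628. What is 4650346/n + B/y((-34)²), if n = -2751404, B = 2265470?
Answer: -390049623948/279955357 ≈ -1393.3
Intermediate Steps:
4650346/n + B/y((-34)²) = 4650346/(-2751404) + 2265470/(-1628) = 4650346*(-1/2751404) + 2265470*(-1/1628) = -2325173/1375702 - 1132735/814 = -390049623948/279955357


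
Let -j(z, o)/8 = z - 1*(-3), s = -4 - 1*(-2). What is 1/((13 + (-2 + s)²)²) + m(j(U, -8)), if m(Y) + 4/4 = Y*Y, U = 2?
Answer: 1344760/841 ≈ 1599.0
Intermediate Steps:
s = -2 (s = -4 + 2 = -2)
j(z, o) = -24 - 8*z (j(z, o) = -8*(z - 1*(-3)) = -8*(z + 3) = -8*(3 + z) = -24 - 8*z)
m(Y) = -1 + Y² (m(Y) = -1 + Y*Y = -1 + Y²)
1/((13 + (-2 + s)²)²) + m(j(U, -8)) = 1/((13 + (-2 - 2)²)²) + (-1 + (-24 - 8*2)²) = 1/((13 + (-4)²)²) + (-1 + (-24 - 16)²) = 1/((13 + 16)²) + (-1 + (-40)²) = 1/(29²) + (-1 + 1600) = 1/841 + 1599 = 1344760/841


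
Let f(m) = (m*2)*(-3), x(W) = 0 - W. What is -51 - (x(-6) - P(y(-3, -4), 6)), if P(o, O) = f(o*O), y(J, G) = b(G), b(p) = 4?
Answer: -201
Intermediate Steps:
y(J, G) = 4
x(W) = -W
f(m) = -6*m (f(m) = (2*m)*(-3) = -6*m)
P(o, O) = -6*O*o (P(o, O) = -6*o*O = -6*O*o)
-51 - (x(-6) - P(y(-3, -4), 6)) = -51 - (-1*(-6) - (-6)*6*4) = -51 - (6 - 1*(-144)) = -51 - (6 + 144) = -51 - 1*150 = -51 - 150 = -201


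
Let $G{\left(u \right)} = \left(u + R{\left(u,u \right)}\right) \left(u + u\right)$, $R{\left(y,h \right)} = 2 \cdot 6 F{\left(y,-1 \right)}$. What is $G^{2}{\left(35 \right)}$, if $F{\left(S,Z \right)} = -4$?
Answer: $828100$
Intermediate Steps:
$R{\left(y,h \right)} = -48$ ($R{\left(y,h \right)} = 2 \cdot 6 \left(-4\right) = 12 \left(-4\right) = -48$)
$G{\left(u \right)} = 2 u \left(-48 + u\right)$ ($G{\left(u \right)} = \left(u - 48\right) \left(u + u\right) = \left(-48 + u\right) 2 u = 2 u \left(-48 + u\right)$)
$G^{2}{\left(35 \right)} = \left(2 \cdot 35 \left(-48 + 35\right)\right)^{2} = \left(2 \cdot 35 \left(-13\right)\right)^{2} = \left(-910\right)^{2} = 828100$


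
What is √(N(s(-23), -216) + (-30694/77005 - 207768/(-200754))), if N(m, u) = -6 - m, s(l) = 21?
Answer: I*√175012655040015824445/2576510295 ≈ 5.1346*I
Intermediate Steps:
√(N(s(-23), -216) + (-30694/77005 - 207768/(-200754))) = √((-6 - 1*21) + (-30694/77005 - 207768/(-200754))) = √((-6 - 21) + (-30694*1/77005 - 207768*(-1/200754))) = √(-27 + (-30694/77005 + 34628/33459)) = √(-27 + 1639538594/2576510295) = √(-67926239371/2576510295) = I*√175012655040015824445/2576510295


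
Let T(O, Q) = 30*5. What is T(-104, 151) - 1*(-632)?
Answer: 782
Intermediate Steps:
T(O, Q) = 150
T(-104, 151) - 1*(-632) = 150 - 1*(-632) = 150 + 632 = 782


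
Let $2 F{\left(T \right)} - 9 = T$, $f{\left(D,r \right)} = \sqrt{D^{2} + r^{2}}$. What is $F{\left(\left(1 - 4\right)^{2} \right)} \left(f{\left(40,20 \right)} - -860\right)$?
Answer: $7740 + 180 \sqrt{5} \approx 8142.5$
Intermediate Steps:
$F{\left(T \right)} = \frac{9}{2} + \frac{T}{2}$
$F{\left(\left(1 - 4\right)^{2} \right)} \left(f{\left(40,20 \right)} - -860\right) = \left(\frac{9}{2} + \frac{\left(1 - 4\right)^{2}}{2}\right) \left(\sqrt{40^{2} + 20^{2}} - -860\right) = \left(\frac{9}{2} + \frac{\left(-3\right)^{2}}{2}\right) \left(\sqrt{1600 + 400} + 860\right) = \left(\frac{9}{2} + \frac{1}{2} \cdot 9\right) \left(\sqrt{2000} + 860\right) = \left(\frac{9}{2} + \frac{9}{2}\right) \left(20 \sqrt{5} + 860\right) = 9 \left(860 + 20 \sqrt{5}\right) = 7740 + 180 \sqrt{5}$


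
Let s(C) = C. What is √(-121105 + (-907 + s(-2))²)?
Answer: 2*√176294 ≈ 839.75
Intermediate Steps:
√(-121105 + (-907 + s(-2))²) = √(-121105 + (-907 - 2)²) = √(-121105 + (-909)²) = √(-121105 + 826281) = √705176 = 2*√176294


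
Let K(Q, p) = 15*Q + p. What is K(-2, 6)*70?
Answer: -1680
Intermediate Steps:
K(Q, p) = p + 15*Q
K(-2, 6)*70 = (6 + 15*(-2))*70 = (6 - 30)*70 = -24*70 = -1680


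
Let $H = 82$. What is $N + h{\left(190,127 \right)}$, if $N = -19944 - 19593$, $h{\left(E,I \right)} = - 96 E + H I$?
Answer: $-47363$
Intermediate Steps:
$h{\left(E,I \right)} = - 96 E + 82 I$
$N = -39537$ ($N = -19944 - 19593 = -39537$)
$N + h{\left(190,127 \right)} = -39537 + \left(\left(-96\right) 190 + 82 \cdot 127\right) = -39537 + \left(-18240 + 10414\right) = -39537 - 7826 = -47363$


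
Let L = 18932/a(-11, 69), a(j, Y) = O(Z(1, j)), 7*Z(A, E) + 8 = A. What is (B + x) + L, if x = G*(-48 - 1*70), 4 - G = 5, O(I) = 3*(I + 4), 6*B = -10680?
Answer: 3974/9 ≈ 441.56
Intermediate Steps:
B = -1780 (B = (⅙)*(-10680) = -1780)
Z(A, E) = -8/7 + A/7
O(I) = 12 + 3*I (O(I) = 3*(4 + I) = 12 + 3*I)
a(j, Y) = 9 (a(j, Y) = 12 + 3*(-8/7 + (⅐)*1) = 12 + 3*(-8/7 + ⅐) = 12 + 3*(-1) = 12 - 3 = 9)
G = -1 (G = 4 - 1*5 = 4 - 5 = -1)
L = 18932/9 ≈ 2103.6
x = 118 (x = -(-48 - 1*70) = -(-48 - 70) = -1*(-118) = 118)
(B + x) + L = (-1780 + 118) + 18932/9 = -1662 + 18932/9 = 3974/9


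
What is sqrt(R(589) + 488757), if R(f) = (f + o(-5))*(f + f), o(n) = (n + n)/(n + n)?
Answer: sqrt(1183777) ≈ 1088.0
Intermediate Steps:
o(n) = 1 (o(n) = (2*n)/((2*n)) = (2*n)*(1/(2*n)) = 1)
R(f) = 2*f*(1 + f) (R(f) = (f + 1)*(f + f) = (1 + f)*(2*f) = 2*f*(1 + f))
sqrt(R(589) + 488757) = sqrt(2*589*(1 + 589) + 488757) = sqrt(2*589*590 + 488757) = sqrt(695020 + 488757) = sqrt(1183777)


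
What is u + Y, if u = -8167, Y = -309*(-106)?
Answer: 24587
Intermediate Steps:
Y = 32754
u + Y = -8167 + 32754 = 24587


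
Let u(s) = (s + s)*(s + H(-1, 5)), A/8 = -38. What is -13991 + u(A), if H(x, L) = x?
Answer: 171449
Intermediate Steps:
A = -304 (A = 8*(-38) = -304)
u(s) = 2*s*(-1 + s) (u(s) = (s + s)*(s - 1) = (2*s)*(-1 + s) = 2*s*(-1 + s))
-13991 + u(A) = -13991 + 2*(-304)*(-1 - 304) = -13991 + 2*(-304)*(-305) = -13991 + 185440 = 171449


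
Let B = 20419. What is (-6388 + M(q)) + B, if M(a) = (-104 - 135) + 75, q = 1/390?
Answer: 13867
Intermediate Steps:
q = 1/390 ≈ 0.0025641
M(a) = -164 (M(a) = -239 + 75 = -164)
(-6388 + M(q)) + B = (-6388 - 164) + 20419 = -6552 + 20419 = 13867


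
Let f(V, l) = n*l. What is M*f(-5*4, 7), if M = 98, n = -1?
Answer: -686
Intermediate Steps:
f(V, l) = -l
M*f(-5*4, 7) = 98*(-1*7) = 98*(-7) = -686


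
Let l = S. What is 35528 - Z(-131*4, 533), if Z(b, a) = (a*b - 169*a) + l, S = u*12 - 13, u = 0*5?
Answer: 404910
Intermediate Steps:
u = 0
S = -13 (S = 0*12 - 13 = 0 - 13 = -13)
l = -13
Z(b, a) = -13 - 169*a + a*b (Z(b, a) = (a*b - 169*a) - 13 = (-169*a + a*b) - 13 = -13 - 169*a + a*b)
35528 - Z(-131*4, 533) = 35528 - (-13 - 169*533 + 533*(-131*4)) = 35528 - (-13 - 90077 + 533*(-524)) = 35528 - (-13 - 90077 - 279292) = 35528 - 1*(-369382) = 35528 + 369382 = 404910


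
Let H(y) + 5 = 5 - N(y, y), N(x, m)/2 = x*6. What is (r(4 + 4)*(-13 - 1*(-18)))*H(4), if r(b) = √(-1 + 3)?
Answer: -240*√2 ≈ -339.41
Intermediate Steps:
r(b) = √2
N(x, m) = 12*x (N(x, m) = 2*(x*6) = 2*(6*x) = 12*x)
H(y) = -12*y (H(y) = -5 + (5 - 12*y) = -12*y)
(r(4 + 4)*(-13 - 1*(-18)))*H(4) = (√2*(-13 - 1*(-18)))*(-12*4) = (√2*(-13 + 18))*(-48) = (√2*5)*(-48) = (5*√2)*(-48) = -240*√2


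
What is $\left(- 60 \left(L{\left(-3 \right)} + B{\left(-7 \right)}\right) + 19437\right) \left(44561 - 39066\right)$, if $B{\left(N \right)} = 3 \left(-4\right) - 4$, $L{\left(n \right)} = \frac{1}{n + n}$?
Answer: $112136465$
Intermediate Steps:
$L{\left(n \right)} = \frac{1}{2 n}$
$B{\left(N \right)} = -16$ ($B{\left(N \right)} = -12 - 4 = -16$)
$\left(- 60 \left(L{\left(-3 \right)} + B{\left(-7 \right)}\right) + 19437\right) \left(44561 - 39066\right) = \left(- 60 \left(\frac{1}{2 \left(-3\right)} - 16\right) + 19437\right) \left(44561 - 39066\right) = \left(- 60 \left(\frac{1}{2} \left(- \frac{1}{3}\right) - 16\right) + 19437\right) 5495 = \left(- 60 \left(- \frac{1}{6} - 16\right) + 19437\right) 5495 = \left(\left(-60\right) \left(- \frac{97}{6}\right) + 19437\right) 5495 = \left(970 + 19437\right) 5495 = 20407 \cdot 5495 = 112136465$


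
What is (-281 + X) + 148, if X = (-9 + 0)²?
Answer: -52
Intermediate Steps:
X = 81 (X = (-9)² = 81)
(-281 + X) + 148 = (-281 + 81) + 148 = -200 + 148 = -52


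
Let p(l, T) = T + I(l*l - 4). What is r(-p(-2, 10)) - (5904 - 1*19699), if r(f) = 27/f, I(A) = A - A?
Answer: 137923/10 ≈ 13792.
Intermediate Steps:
I(A) = 0
p(l, T) = T (p(l, T) = T + 0 = T)
r(-p(-2, 10)) - (5904 - 1*19699) = 27/((-1*10)) - (5904 - 1*19699) = 27/(-10) - (5904 - 19699) = 27*(-⅒) - 1*(-13795) = -27/10 + 13795 = 137923/10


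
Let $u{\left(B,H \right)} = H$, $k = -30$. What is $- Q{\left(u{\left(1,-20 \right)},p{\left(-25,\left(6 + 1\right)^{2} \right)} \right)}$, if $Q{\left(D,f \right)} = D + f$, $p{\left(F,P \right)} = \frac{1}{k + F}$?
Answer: $\frac{1101}{55} \approx 20.018$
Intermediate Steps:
$p{\left(F,P \right)} = \frac{1}{-30 + F}$
$- Q{\left(u{\left(1,-20 \right)},p{\left(-25,\left(6 + 1\right)^{2} \right)} \right)} = - (-20 + \frac{1}{-30 - 25}) = - (-20 + \frac{1}{-55}) = - (-20 - \frac{1}{55}) = \left(-1\right) \left(- \frac{1101}{55}\right) = \frac{1101}{55}$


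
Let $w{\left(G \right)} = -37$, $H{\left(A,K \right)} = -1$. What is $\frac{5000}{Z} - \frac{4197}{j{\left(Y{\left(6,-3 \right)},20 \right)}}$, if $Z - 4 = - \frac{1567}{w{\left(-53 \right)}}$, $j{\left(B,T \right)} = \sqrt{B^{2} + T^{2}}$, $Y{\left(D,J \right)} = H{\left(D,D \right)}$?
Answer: $\frac{37000}{343} - \frac{4197 \sqrt{401}}{401} \approx -101.72$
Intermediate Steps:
$Y{\left(D,J \right)} = -1$
$Z = \frac{1715}{37}$ ($Z = 4 - \frac{1567}{-37} = 4 - - \frac{1567}{37} = 4 + \frac{1567}{37} = \frac{1715}{37} \approx 46.351$)
$\frac{5000}{Z} - \frac{4197}{j{\left(Y{\left(6,-3 \right)},20 \right)}} = \frac{5000}{\frac{1715}{37}} - \frac{4197}{\sqrt{\left(-1\right)^{2} + 20^{2}}} = 5000 \cdot \frac{37}{1715} - \frac{4197}{\sqrt{1 + 400}} = \frac{37000}{343} - \frac{4197}{\sqrt{401}} = \frac{37000}{343} - 4197 \frac{\sqrt{401}}{401} = \frac{37000}{343} - \frac{4197 \sqrt{401}}{401}$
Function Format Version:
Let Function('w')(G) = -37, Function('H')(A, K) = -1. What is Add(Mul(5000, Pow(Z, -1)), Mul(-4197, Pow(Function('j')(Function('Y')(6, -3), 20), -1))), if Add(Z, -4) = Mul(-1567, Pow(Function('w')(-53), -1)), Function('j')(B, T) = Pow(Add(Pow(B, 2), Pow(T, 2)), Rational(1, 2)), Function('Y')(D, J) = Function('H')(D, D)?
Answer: Add(Rational(37000, 343), Mul(Rational(-4197, 401), Pow(401, Rational(1, 2)))) ≈ -101.72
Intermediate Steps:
Function('Y')(D, J) = -1
Z = Rational(1715, 37) (Z = Add(4, Mul(-1567, Pow(-37, -1))) = Add(4, Mul(-1567, Rational(-1, 37))) = Add(4, Rational(1567, 37)) = Rational(1715, 37) ≈ 46.351)
Add(Mul(5000, Pow(Z, -1)), Mul(-4197, Pow(Function('j')(Function('Y')(6, -3), 20), -1))) = Add(Mul(5000, Pow(Rational(1715, 37), -1)), Mul(-4197, Pow(Pow(Add(Pow(-1, 2), Pow(20, 2)), Rational(1, 2)), -1))) = Add(Mul(5000, Rational(37, 1715)), Mul(-4197, Pow(Pow(Add(1, 400), Rational(1, 2)), -1))) = Add(Rational(37000, 343), Mul(-4197, Pow(Pow(401, Rational(1, 2)), -1))) = Add(Rational(37000, 343), Mul(-4197, Mul(Rational(1, 401), Pow(401, Rational(1, 2))))) = Add(Rational(37000, 343), Mul(Rational(-4197, 401), Pow(401, Rational(1, 2))))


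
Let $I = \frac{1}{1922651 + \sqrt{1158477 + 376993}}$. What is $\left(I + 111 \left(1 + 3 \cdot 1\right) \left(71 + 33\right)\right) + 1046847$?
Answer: $\frac{4040452789702349264}{3696585332331} - \frac{\sqrt{1535470}}{3696585332331} \approx 1.093 \cdot 10^{6}$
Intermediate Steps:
$I = \frac{1}{1922651 + \sqrt{1535470}} \approx 5.1978 \cdot 10^{-7}$
$\left(I + 111 \left(1 + 3 \cdot 1\right) \left(71 + 33\right)\right) + 1046847 = \left(\left(\frac{1922651}{3696585332331} - \frac{\sqrt{1535470}}{3696585332331}\right) + 111 \left(1 + 3 \cdot 1\right) \left(71 + 33\right)\right) + 1046847 = \left(\left(\frac{1922651}{3696585332331} - \frac{\sqrt{1535470}}{3696585332331}\right) + 111 \left(1 + 3\right) 104\right) + 1046847 = \left(\left(\frac{1922651}{3696585332331} - \frac{\sqrt{1535470}}{3696585332331}\right) + 111 \cdot 4 \cdot 104\right) + 1046847 = \left(\left(\frac{1922651}{3696585332331} - \frac{\sqrt{1535470}}{3696585332331}\right) + 111 \cdot 416\right) + 1046847 = \left(\left(\frac{1922651}{3696585332331} - \frac{\sqrt{1535470}}{3696585332331}\right) + 46176\right) + 1046847 = \left(\frac{170693524307638907}{3696585332331} - \frac{\sqrt{1535470}}{3696585332331}\right) + 1046847 = \frac{4040452789702349264}{3696585332331} - \frac{\sqrt{1535470}}{3696585332331}$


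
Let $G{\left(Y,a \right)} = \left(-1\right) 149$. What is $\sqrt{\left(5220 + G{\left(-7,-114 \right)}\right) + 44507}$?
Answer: $\sqrt{49578} \approx 222.66$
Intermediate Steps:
$G{\left(Y,a \right)} = -149$
$\sqrt{\left(5220 + G{\left(-7,-114 \right)}\right) + 44507} = \sqrt{\left(5220 - 149\right) + 44507} = \sqrt{5071 + 44507} = \sqrt{49578}$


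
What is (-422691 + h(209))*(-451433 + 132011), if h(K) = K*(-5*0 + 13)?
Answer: 134148935028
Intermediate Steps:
h(K) = 13*K (h(K) = K*(0 + 13) = K*13 = 13*K)
(-422691 + h(209))*(-451433 + 132011) = (-422691 + 13*209)*(-451433 + 132011) = (-422691 + 2717)*(-319422) = -419974*(-319422) = 134148935028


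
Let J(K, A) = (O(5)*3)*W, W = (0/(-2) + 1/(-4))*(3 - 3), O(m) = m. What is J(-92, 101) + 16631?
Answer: 16631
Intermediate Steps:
W = 0 (W = (0*(-½) + 1*(-¼))*0 = (0 - ¼)*0 = -¼*0 = 0)
J(K, A) = 0 (J(K, A) = (5*3)*0 = 15*0 = 0)
J(-92, 101) + 16631 = 0 + 16631 = 16631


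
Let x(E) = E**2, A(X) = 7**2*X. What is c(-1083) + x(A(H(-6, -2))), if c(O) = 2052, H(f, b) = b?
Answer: 11656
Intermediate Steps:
A(X) = 49*X
c(-1083) + x(A(H(-6, -2))) = 2052 + (49*(-2))**2 = 2052 + (-98)**2 = 2052 + 9604 = 11656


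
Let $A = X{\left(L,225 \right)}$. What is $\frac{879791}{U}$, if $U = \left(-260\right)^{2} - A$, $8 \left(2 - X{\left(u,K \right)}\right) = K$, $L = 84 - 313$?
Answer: $\frac{7038328}{541009} \approx 13.01$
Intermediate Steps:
$L = -229$
$X{\left(u,K \right)} = 2 - \frac{K}{8}$
$A = - \frac{209}{8}$ ($A = 2 - \frac{225}{8} = - \frac{209}{8} \approx -26.125$)
$U = \frac{541009}{8}$ ($U = \left(-260\right)^{2} - - \frac{209}{8} = 67600 + \frac{209}{8} = \frac{541009}{8} \approx 67626.0$)
$\frac{879791}{U} = \frac{879791}{\frac{541009}{8}} = 879791 \cdot \frac{8}{541009} = \frac{7038328}{541009}$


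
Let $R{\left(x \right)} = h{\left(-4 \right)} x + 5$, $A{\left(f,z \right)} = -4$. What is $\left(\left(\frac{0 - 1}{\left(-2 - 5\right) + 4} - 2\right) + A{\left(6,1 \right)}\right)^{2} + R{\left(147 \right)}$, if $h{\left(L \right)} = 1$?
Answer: $\frac{1657}{9} \approx 184.11$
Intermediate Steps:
$R{\left(x \right)} = 5 + x$ ($R{\left(x \right)} = 1 x + 5 = x + 5 = 5 + x$)
$\left(\left(\frac{0 - 1}{\left(-2 - 5\right) + 4} - 2\right) + A{\left(6,1 \right)}\right)^{2} + R{\left(147 \right)} = \left(\left(\frac{0 - 1}{\left(-2 - 5\right) + 4} - 2\right) - 4\right)^{2} + \left(5 + 147\right) = \left(\left(\frac{0 - 1}{-7 + 4} - 2\right) - 4\right)^{2} + 152 = \left(\left(\frac{1}{-3} \left(-1\right) - 2\right) - 4\right)^{2} + 152 = \left(\left(\left(- \frac{1}{3}\right) \left(-1\right) - 2\right) - 4\right)^{2} + 152 = \left(\left(\frac{1}{3} - 2\right) - 4\right)^{2} + 152 = \left(- \frac{5}{3} - 4\right)^{2} + 152 = \left(- \frac{17}{3}\right)^{2} + 152 = \frac{289}{9} + 152 = \frac{1657}{9}$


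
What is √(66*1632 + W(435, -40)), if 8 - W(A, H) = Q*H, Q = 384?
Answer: 2*√30770 ≈ 350.83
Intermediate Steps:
W(A, H) = 8 - 384*H
√(66*1632 + W(435, -40)) = √(66*1632 + (8 - 384*(-40))) = √(107712 + (8 + 15360)) = √(107712 + 15368) = √123080 = 2*√30770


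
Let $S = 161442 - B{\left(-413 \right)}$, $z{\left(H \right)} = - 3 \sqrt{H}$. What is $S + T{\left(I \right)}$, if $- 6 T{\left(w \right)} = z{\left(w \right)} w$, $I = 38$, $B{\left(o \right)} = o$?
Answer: $161855 + 19 \sqrt{38} \approx 1.6197 \cdot 10^{5}$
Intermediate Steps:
$S = 161855$ ($S = 161442 - -413 = 161442 + 413 = 161855$)
$T{\left(w \right)} = \frac{w^{\frac{3}{2}}}{2}$ ($T{\left(w \right)} = - \frac{- 3 \sqrt{w} w}{6} = - \frac{\left(-3\right) w^{\frac{3}{2}}}{6} = \frac{w^{\frac{3}{2}}}{2}$)
$S + T{\left(I \right)} = 161855 + \frac{38^{\frac{3}{2}}}{2} = 161855 + \frac{38 \sqrt{38}}{2} = 161855 + 19 \sqrt{38}$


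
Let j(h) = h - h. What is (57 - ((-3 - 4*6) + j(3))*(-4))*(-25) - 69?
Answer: 1206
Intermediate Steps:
j(h) = 0
(57 - ((-3 - 4*6) + j(3))*(-4))*(-25) - 69 = (57 - ((-3 - 4*6) + 0)*(-4))*(-25) - 69 = (57 - ((-3 - 24) + 0)*(-4))*(-25) - 69 = (57 - (-27 + 0)*(-4))*(-25) - 69 = (57 - (-27)*(-4))*(-25) - 69 = (57 - 1*108)*(-25) - 69 = (57 - 108)*(-25) - 69 = -51*(-25) - 69 = 1275 - 69 = 1206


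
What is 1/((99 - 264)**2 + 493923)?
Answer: 1/521148 ≈ 1.9188e-6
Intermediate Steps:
1/((99 - 264)**2 + 493923) = 1/((-165)**2 + 493923) = 1/(27225 + 493923) = 1/521148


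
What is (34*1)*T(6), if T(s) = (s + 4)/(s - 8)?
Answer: -170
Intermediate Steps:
T(s) = (4 + s)/(-8 + s)
(34*1)*T(6) = (34*1)*((4 + 6)/(-8 + 6)) = 34*(10/(-2)) = 34*(-½*10) = 34*(-5) = -170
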